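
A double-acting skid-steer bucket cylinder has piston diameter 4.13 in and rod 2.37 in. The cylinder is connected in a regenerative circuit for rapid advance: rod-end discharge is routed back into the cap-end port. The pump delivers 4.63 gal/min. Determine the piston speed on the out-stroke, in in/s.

In regeneration the rod-end outflow joins the pump flow into the cap end, so the net volume the pump must supply per unit advance equals the rod cross-section area.
Rod cross-section A_rod = π/4 × (2.37 in)² = 4.412 in^2
v = Q_pump / A_rod

v ≈ 4.04 in/s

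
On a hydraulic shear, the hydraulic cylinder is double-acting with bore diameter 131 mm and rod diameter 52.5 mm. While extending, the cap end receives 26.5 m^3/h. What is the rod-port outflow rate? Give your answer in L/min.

Cap-side area A_cap = π/4 × (131 mm)² = 13480 mm^2
Rod-side annular area A_ann = π/4 × (131² − 52.5²) = 11310 mm^2
Piston speed v = Q_in/A_cap; rod-end outflow Q_out = v × A_ann = Q_in × A_ann/A_cap.

Q_out ≈ 371 L/min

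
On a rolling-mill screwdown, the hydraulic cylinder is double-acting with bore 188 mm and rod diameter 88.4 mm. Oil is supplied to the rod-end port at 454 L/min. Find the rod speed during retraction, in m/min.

v ≈ 21.0 m/min

Rod-side annular area A_ann = π/4 × (188² − 88.4²) = 21620 mm^2
Flow into the rod-end port fills the annular volume.
v = Q / A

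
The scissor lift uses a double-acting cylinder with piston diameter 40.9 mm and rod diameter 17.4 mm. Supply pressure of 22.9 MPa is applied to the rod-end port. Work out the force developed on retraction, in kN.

F ≈ 24.6 kN

Rod-side annular area A_ann = π/4 × (40.9² − 17.4²) = 1076 mm^2
On retraction the pressure acts on the annular area (bore minus rod).
F = P × A_ann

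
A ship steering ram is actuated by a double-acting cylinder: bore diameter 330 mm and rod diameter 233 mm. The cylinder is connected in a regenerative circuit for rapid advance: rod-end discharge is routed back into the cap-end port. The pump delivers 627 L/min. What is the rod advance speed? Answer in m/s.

v ≈ 0.245 m/s

In regeneration the rod-end outflow joins the pump flow into the cap end, so the net volume the pump must supply per unit advance equals the rod cross-section area.
Rod cross-section A_rod = π/4 × (233 mm)² = 42640 mm^2
v = Q_pump / A_rod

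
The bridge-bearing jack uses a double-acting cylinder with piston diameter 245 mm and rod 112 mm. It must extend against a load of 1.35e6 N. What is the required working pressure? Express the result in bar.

P ≈ 286 bar

Cap-side area A_cap = π/4 × (245 mm)² = 47140 mm^2
P = F / A = 1.35e6 N / A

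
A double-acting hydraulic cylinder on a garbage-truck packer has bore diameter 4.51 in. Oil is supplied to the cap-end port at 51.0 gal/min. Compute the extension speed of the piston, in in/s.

v ≈ 12.3 in/s

Cap-side area A_cap = π/4 × (4.51 in)² = 15.98 in^2
v = Q / A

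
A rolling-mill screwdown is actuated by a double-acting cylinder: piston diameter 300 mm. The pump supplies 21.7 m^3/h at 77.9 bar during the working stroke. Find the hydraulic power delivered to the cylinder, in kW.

Hydraulic power = P × Q

W ≈ 47.0 kW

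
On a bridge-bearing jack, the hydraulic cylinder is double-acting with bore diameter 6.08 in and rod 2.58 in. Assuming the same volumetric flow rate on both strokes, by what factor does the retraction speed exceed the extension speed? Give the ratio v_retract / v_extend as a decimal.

v_ret/v_ext ≈ 1.22

Cap-side area A_cap = π/4 × (6.08 in)² = 29.03 in^2
Rod-side annular area A_ann = π/4 × (6.08² − 2.58²) = 23.81 in^2
For equal Q, v ∝ 1/A, so v_ret/v_ext = A_cap/A_ann.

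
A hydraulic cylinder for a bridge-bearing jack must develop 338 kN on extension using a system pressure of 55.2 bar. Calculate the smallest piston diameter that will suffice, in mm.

Extension force acts on the full piston face: F = P × (π/4)D².
D = √(4F / (πP)) = √(4 × 338 kN / (π × 55.2 bar))

D ≈ 279 mm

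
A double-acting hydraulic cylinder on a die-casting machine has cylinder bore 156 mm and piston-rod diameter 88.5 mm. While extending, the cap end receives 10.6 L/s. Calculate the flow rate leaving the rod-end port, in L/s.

Q_out ≈ 7.19 L/s

Cap-side area A_cap = π/4 × (156 mm)² = 19110 mm^2
Rod-side annular area A_ann = π/4 × (156² − 88.5²) = 12960 mm^2
Piston speed v = Q_in/A_cap; rod-end outflow Q_out = v × A_ann = Q_in × A_ann/A_cap.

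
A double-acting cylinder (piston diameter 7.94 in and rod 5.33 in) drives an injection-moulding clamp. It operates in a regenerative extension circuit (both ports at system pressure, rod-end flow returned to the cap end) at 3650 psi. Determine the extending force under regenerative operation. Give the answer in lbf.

With equal pressure on both faces, forces on the annular region cancel; the net push is pressure × rod cross-section.
Rod cross-section A_rod = π/4 × (5.33 in)² = 22.31 in^2
F = P × A_rod

F ≈ 81400 lbf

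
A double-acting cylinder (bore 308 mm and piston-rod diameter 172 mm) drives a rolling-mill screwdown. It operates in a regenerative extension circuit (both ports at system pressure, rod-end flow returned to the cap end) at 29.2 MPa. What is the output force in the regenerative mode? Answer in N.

With equal pressure on both faces, forces on the annular region cancel; the net push is pressure × rod cross-section.
Rod cross-section A_rod = π/4 × (172 mm)² = 23240 mm^2
F = P × A_rod

F ≈ 6.78e5 N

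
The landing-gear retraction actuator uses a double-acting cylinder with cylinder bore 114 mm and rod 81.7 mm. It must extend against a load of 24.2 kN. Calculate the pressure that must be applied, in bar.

P ≈ 23.7 bar

Cap-side area A_cap = π/4 × (114 mm)² = 10210 mm^2
P = F / A = 24.2 kN / A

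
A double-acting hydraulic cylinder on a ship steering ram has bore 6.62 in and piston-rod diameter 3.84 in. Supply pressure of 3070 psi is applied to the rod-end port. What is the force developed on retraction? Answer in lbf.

Rod-side annular area A_ann = π/4 × (6.62² − 3.84²) = 22.84 in^2
On retraction the pressure acts on the annular area (bore minus rod).
F = P × A_ann

F ≈ 70100 lbf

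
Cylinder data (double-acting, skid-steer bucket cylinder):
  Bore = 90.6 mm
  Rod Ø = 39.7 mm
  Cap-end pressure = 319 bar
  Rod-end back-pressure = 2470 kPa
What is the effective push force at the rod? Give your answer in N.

F ≈ 1.93e5 N

Cap-side area A_cap = π/4 × (90.6 mm)² = 6447 mm^2
Rod-side annular area A_ann = π/4 × (90.6² − 39.7²) = 5209 mm^2
Net thrust = P_cap·A_cap − P_rod·A_ann = 2.057e5 N − 12870 N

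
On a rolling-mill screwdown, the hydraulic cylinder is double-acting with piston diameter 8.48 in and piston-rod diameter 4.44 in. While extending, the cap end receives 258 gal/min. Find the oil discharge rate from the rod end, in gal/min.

Q_out ≈ 187 gal/min

Cap-side area A_cap = π/4 × (8.48 in)² = 56.48 in^2
Rod-side annular area A_ann = π/4 × (8.48² − 4.44²) = 41.00 in^2
Piston speed v = Q_in/A_cap; rod-end outflow Q_out = v × A_ann = Q_in × A_ann/A_cap.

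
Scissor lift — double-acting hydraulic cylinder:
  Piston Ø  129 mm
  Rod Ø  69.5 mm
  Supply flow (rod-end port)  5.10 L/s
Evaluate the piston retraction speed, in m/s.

Rod-side annular area A_ann = π/4 × (129² − 69.5²) = 9276 mm^2
Flow into the rod-end port fills the annular volume.
v = Q / A

v ≈ 0.550 m/s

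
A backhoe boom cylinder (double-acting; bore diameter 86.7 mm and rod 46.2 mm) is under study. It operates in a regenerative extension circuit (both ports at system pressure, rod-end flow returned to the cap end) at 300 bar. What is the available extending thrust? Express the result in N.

With equal pressure on both faces, forces on the annular region cancel; the net push is pressure × rod cross-section.
Rod cross-section A_rod = π/4 × (46.2 mm)² = 1676 mm^2
F = P × A_rod

F ≈ 50300 N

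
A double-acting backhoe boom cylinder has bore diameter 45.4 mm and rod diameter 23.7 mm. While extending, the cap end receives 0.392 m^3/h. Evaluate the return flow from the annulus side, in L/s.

Cap-side area A_cap = π/4 × (45.4 mm)² = 1619 mm^2
Rod-side annular area A_ann = π/4 × (45.4² − 23.7²) = 1178 mm^2
Piston speed v = Q_in/A_cap; rod-end outflow Q_out = v × A_ann = Q_in × A_ann/A_cap.

Q_out ≈ 0.0792 L/s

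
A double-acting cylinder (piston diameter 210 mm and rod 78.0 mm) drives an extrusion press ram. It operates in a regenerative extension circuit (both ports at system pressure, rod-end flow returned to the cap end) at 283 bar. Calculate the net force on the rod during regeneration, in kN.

With equal pressure on both faces, forces on the annular region cancel; the net push is pressure × rod cross-section.
Rod cross-section A_rod = π/4 × (78.0 mm)² = 4778 mm^2
F = P × A_rod

F ≈ 135 kN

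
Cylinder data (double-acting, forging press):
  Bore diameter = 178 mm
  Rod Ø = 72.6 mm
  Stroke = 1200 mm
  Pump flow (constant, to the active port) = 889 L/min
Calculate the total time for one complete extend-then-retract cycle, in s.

t ≈ 3.70 s

Cap-side area A_cap = π/4 × (178 mm)² = 24880 mm^2
Rod-side annular area A_ann = π/4 × (178² − 72.6²) = 20740 mm^2
t_ext = A_cap·L/Q = 2.015 s
t_ret = A_ann·L/Q = 1.680 s
t_cycle = t_ext + t_ret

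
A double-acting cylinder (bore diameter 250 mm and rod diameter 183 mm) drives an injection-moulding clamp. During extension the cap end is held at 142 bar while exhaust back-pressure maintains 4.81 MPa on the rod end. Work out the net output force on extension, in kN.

Cap-side area A_cap = π/4 × (250 mm)² = 49090 mm^2
Rod-side annular area A_ann = π/4 × (250² − 183²) = 22790 mm^2
Net thrust = P_cap·A_cap − P_rod·A_ann = 697.0 kN − 109.6 kN

F ≈ 587 kN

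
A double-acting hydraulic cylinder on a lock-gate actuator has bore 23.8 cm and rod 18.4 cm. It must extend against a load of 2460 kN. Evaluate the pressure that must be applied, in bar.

Cap-side area A_cap = π/4 × (23.8 cm)² = 444.9 cm^2
P = F / A = 2460 kN / A

P ≈ 553 bar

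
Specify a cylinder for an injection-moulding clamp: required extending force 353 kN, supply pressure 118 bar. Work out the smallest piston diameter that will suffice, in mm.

Extension force acts on the full piston face: F = P × (π/4)D².
D = √(4F / (πP)) = √(4 × 353 kN / (π × 118 bar))

D ≈ 195 mm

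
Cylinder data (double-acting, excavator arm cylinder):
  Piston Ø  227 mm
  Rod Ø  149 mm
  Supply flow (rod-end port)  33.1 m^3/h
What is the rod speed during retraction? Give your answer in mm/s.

v ≈ 399 mm/s

Rod-side annular area A_ann = π/4 × (227² − 149²) = 23030 mm^2
Flow into the rod-end port fills the annular volume.
v = Q / A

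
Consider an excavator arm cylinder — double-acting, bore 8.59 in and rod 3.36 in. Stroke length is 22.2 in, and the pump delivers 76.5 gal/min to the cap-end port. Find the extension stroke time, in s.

t ≈ 4.37 s

Cap-side area A_cap = π/4 × (8.59 in)² = 57.95 in^2
Swept volume V = A × L; t = V / Q = A·L / Q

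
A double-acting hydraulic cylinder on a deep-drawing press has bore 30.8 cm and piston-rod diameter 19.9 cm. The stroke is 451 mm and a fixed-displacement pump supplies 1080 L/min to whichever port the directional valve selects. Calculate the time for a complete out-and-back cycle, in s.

Cap-side area A_cap = π/4 × (30.8 cm)² = 745.1 cm^2
Rod-side annular area A_ann = π/4 × (30.8² − 19.9²) = 434.0 cm^2
t_ext = A_cap·L/Q = 1.867 s
t_ret = A_ann·L/Q = 1.087 s
t_cycle = t_ext + t_ret

t ≈ 2.95 s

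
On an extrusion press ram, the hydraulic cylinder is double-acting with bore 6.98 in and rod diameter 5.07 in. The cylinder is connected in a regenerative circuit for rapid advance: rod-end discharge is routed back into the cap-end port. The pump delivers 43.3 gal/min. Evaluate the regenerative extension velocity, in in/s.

In regeneration the rod-end outflow joins the pump flow into the cap end, so the net volume the pump must supply per unit advance equals the rod cross-section area.
Rod cross-section A_rod = π/4 × (5.07 in)² = 20.19 in^2
v = Q_pump / A_rod

v ≈ 8.26 in/s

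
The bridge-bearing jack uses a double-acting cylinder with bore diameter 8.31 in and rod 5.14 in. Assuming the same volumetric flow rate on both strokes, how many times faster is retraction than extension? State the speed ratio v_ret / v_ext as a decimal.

Cap-side area A_cap = π/4 × (8.31 in)² = 54.24 in^2
Rod-side annular area A_ann = π/4 × (8.31² − 5.14²) = 33.49 in^2
For equal Q, v ∝ 1/A, so v_ret/v_ext = A_cap/A_ann.

v_ret/v_ext ≈ 1.62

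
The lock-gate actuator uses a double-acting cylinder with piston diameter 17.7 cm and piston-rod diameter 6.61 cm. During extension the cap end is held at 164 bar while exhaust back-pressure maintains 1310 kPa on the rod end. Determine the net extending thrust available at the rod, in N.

F ≈ 3.76e5 N

Cap-side area A_cap = π/4 × (17.7 cm)² = 246.1 cm^2
Rod-side annular area A_ann = π/4 × (17.7² − 6.61²) = 211.7 cm^2
Net thrust = P_cap·A_cap − P_rod·A_ann = 4.035e5 N − 27740 N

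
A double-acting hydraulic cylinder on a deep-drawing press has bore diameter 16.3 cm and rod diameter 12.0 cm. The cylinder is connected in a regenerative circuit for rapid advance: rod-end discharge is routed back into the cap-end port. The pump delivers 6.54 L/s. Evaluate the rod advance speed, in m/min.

v ≈ 34.7 m/min

In regeneration the rod-end outflow joins the pump flow into the cap end, so the net volume the pump must supply per unit advance equals the rod cross-section area.
Rod cross-section A_rod = π/4 × (12.0 cm)² = 113.1 cm^2
v = Q_pump / A_rod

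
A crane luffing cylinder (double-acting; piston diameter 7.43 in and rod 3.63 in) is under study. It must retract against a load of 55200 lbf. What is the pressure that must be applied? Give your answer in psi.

Rod-side annular area A_ann = π/4 × (7.43² − 3.63²) = 33.01 in^2
Retraction: pressure acts on the annular area.
P = F / A = 55200 lbf / A

P ≈ 1670 psi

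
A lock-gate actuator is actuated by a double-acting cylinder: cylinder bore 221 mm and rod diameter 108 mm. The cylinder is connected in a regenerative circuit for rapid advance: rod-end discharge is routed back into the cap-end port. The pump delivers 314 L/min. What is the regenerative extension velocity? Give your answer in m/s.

In regeneration the rod-end outflow joins the pump flow into the cap end, so the net volume the pump must supply per unit advance equals the rod cross-section area.
Rod cross-section A_rod = π/4 × (108 mm)² = 9161 mm^2
v = Q_pump / A_rod

v ≈ 0.571 m/s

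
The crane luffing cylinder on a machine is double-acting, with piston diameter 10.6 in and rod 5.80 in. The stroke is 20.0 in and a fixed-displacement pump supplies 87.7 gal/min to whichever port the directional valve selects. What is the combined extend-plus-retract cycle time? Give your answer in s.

t ≈ 8.89 s

Cap-side area A_cap = π/4 × (10.6 in)² = 88.25 in^2
Rod-side annular area A_ann = π/4 × (10.6² − 5.80²) = 61.83 in^2
t_ext = A_cap·L/Q = 5.227 s
t_ret = A_ann·L/Q = 3.662 s
t_cycle = t_ext + t_ret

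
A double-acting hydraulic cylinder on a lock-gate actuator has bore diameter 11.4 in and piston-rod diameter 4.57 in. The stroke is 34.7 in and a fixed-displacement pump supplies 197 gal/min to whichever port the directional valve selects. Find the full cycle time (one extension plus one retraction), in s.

t ≈ 8.59 s

Cap-side area A_cap = π/4 × (11.4 in)² = 102.1 in^2
Rod-side annular area A_ann = π/4 × (11.4² − 4.57²) = 85.67 in^2
t_ext = A_cap·L/Q = 4.670 s
t_ret = A_ann·L/Q = 3.919 s
t_cycle = t_ext + t_ret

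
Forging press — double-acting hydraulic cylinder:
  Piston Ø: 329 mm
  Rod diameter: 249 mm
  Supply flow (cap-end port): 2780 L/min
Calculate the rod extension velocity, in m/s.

Cap-side area A_cap = π/4 × (329 mm)² = 85010 mm^2
v = Q / A

v ≈ 0.545 m/s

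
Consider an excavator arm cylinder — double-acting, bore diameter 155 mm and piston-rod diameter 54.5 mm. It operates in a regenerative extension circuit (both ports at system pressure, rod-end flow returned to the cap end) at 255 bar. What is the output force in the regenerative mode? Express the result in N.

With equal pressure on both faces, forces on the annular region cancel; the net push is pressure × rod cross-section.
Rod cross-section A_rod = π/4 × (54.5 mm)² = 2333 mm^2
F = P × A_rod

F ≈ 59500 N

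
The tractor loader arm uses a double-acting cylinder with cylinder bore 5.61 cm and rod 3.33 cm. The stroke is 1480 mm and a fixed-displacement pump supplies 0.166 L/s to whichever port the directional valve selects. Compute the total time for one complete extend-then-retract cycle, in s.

t ≈ 36.3 s

Cap-side area A_cap = π/4 × (5.61 cm)² = 24.72 cm^2
Rod-side annular area A_ann = π/4 × (5.61² − 3.33²) = 16.01 cm^2
t_ext = A_cap·L/Q = 22.04 s
t_ret = A_ann·L/Q = 14.27 s
t_cycle = t_ext + t_ret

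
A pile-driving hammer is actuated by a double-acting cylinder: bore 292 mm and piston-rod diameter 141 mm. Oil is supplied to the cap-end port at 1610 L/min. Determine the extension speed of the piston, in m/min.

v ≈ 24.0 m/min

Cap-side area A_cap = π/4 × (292 mm)² = 66970 mm^2
v = Q / A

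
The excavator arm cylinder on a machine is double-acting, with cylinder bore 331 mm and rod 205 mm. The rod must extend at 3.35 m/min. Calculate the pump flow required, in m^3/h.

Cap-side area A_cap = π/4 × (331 mm)² = 86050 mm^2
Q = A × v

Q ≈ 17.3 m^3/h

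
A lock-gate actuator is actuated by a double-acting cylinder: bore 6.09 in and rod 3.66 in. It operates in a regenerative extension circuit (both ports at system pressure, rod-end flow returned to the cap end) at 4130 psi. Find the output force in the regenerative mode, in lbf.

With equal pressure on both faces, forces on the annular region cancel; the net push is pressure × rod cross-section.
Rod cross-section A_rod = π/4 × (3.66 in)² = 10.52 in^2
F = P × A_rod

F ≈ 43500 lbf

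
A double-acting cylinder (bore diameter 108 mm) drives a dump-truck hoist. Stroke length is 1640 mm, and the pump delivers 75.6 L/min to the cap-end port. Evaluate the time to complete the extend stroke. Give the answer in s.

Cap-side area A_cap = π/4 × (108 mm)² = 9161 mm^2
Swept volume V = A × L; t = V / Q = A·L / Q

t ≈ 11.9 s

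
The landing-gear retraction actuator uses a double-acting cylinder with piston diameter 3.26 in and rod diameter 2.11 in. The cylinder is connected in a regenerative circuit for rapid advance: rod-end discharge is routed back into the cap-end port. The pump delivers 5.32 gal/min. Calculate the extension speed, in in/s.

v ≈ 5.86 in/s

In regeneration the rod-end outflow joins the pump flow into the cap end, so the net volume the pump must supply per unit advance equals the rod cross-section area.
Rod cross-section A_rod = π/4 × (2.11 in)² = 3.497 in^2
v = Q_pump / A_rod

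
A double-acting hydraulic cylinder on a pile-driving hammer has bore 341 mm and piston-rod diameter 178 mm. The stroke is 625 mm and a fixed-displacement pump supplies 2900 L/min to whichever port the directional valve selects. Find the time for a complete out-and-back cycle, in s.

t ≈ 2.04 s

Cap-side area A_cap = π/4 × (341 mm)² = 91330 mm^2
Rod-side annular area A_ann = π/4 × (341² − 178²) = 66440 mm^2
t_ext = A_cap·L/Q = 1.181 s
t_ret = A_ann·L/Q = 0.8592 s
t_cycle = t_ext + t_ret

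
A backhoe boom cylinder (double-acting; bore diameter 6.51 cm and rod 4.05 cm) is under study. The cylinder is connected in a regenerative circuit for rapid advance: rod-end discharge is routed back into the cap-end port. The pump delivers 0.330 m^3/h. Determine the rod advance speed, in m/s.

In regeneration the rod-end outflow joins the pump flow into the cap end, so the net volume the pump must supply per unit advance equals the rod cross-section area.
Rod cross-section A_rod = π/4 × (4.05 cm)² = 12.88 cm^2
v = Q_pump / A_rod

v ≈ 0.0712 m/s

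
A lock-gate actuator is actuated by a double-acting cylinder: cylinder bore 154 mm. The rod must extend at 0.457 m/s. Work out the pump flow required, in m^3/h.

Cap-side area A_cap = π/4 × (154 mm)² = 18630 mm^2
Q = A × v

Q ≈ 30.6 m^3/h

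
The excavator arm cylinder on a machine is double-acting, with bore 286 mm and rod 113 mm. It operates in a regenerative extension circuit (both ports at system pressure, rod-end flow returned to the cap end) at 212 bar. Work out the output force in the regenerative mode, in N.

F ≈ 2.13e5 N

With equal pressure on both faces, forces on the annular region cancel; the net push is pressure × rod cross-section.
Rod cross-section A_rod = π/4 × (113 mm)² = 10030 mm^2
F = P × A_rod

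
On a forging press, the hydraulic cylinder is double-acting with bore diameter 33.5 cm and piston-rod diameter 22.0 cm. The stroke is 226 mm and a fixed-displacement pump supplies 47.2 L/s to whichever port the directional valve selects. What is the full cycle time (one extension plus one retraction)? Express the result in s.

t ≈ 0.662 s

Cap-side area A_cap = π/4 × (33.5 cm)² = 881.4 cm^2
Rod-side annular area A_ann = π/4 × (33.5² − 22.0²) = 501.3 cm^2
t_ext = A_cap·L/Q = 0.4220 s
t_ret = A_ann·L/Q = 0.2400 s
t_cycle = t_ext + t_ret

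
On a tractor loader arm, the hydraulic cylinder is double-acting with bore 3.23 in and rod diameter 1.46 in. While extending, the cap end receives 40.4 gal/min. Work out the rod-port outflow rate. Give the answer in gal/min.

Cap-side area A_cap = π/4 × (3.23 in)² = 8.194 in^2
Rod-side annular area A_ann = π/4 × (3.23² − 1.46²) = 6.520 in^2
Piston speed v = Q_in/A_cap; rod-end outflow Q_out = v × A_ann = Q_in × A_ann/A_cap.

Q_out ≈ 32.1 gal/min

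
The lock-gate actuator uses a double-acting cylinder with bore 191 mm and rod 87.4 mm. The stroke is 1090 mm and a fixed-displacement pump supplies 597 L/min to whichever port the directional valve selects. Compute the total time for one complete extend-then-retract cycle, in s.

Cap-side area A_cap = π/4 × (191 mm)² = 28650 mm^2
Rod-side annular area A_ann = π/4 × (191² − 87.4²) = 22650 mm^2
t_ext = A_cap·L/Q = 3.139 s
t_ret = A_ann·L/Q = 2.482 s
t_cycle = t_ext + t_ret

t ≈ 5.62 s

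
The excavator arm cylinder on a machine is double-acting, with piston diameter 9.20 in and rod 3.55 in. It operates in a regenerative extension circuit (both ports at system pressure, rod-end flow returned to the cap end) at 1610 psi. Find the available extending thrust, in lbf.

With equal pressure on both faces, forces on the annular region cancel; the net push is pressure × rod cross-section.
Rod cross-section A_rod = π/4 × (3.55 in)² = 9.898 in^2
F = P × A_rod

F ≈ 15900 lbf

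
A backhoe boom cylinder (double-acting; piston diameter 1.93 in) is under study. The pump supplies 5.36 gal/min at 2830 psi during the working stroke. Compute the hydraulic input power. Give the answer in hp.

W ≈ 8.85 hp

Hydraulic power = P × Q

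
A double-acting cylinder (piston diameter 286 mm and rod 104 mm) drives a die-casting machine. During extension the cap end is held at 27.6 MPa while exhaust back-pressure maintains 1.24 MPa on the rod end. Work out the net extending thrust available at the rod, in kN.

F ≈ 1700 kN

Cap-side area A_cap = π/4 × (286 mm)² = 64240 mm^2
Rod-side annular area A_ann = π/4 × (286² − 104²) = 55750 mm^2
Net thrust = P_cap·A_cap − P_rod·A_ann = 1773 kN − 69.13 kN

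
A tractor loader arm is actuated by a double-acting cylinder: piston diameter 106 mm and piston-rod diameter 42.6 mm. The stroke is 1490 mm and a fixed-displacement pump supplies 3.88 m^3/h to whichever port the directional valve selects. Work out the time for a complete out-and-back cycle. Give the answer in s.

Cap-side area A_cap = π/4 × (106 mm)² = 8825 mm^2
Rod-side annular area A_ann = π/4 × (106² − 42.6²) = 7399 mm^2
t_ext = A_cap·L/Q = 12.20 s
t_ret = A_ann·L/Q = 10.23 s
t_cycle = t_ext + t_ret

t ≈ 22.4 s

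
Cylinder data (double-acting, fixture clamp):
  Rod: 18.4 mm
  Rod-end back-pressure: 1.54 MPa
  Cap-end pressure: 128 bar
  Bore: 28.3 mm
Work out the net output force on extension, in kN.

Cap-side area A_cap = π/4 × (28.3 mm)² = 629.0 mm^2
Rod-side annular area A_ann = π/4 × (28.3² − 18.4²) = 363.1 mm^2
Net thrust = P_cap·A_cap − P_rod·A_ann = 8.051 kN − 0.5592 kN

F ≈ 7.49 kN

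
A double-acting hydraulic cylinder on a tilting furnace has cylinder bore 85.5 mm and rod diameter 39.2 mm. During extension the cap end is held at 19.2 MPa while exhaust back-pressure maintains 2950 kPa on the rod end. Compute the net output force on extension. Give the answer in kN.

Cap-side area A_cap = π/4 × (85.5 mm)² = 5741 mm^2
Rod-side annular area A_ann = π/4 × (85.5² − 39.2²) = 4535 mm^2
Net thrust = P_cap·A_cap − P_rod·A_ann = 110.2 kN − 13.38 kN

F ≈ 96.9 kN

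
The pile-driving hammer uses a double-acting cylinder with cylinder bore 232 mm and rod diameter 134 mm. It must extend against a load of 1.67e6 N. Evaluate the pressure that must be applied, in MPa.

Cap-side area A_cap = π/4 × (232 mm)² = 42270 mm^2
P = F / A = 1.67e6 N / A

P ≈ 39.5 MPa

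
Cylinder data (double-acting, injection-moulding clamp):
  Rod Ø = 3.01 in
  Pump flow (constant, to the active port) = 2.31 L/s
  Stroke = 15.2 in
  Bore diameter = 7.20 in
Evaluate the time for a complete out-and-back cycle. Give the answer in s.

Cap-side area A_cap = π/4 × (7.20 in)² = 40.72 in^2
Rod-side annular area A_ann = π/4 × (7.20² − 3.01²) = 33.60 in^2
t_ext = A_cap·L/Q = 4.390 s
t_ret = A_ann·L/Q = 3.623 s
t_cycle = t_ext + t_ret

t ≈ 8.01 s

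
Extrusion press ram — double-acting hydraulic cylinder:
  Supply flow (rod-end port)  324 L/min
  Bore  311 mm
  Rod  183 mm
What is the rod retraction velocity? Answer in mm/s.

Rod-side annular area A_ann = π/4 × (311² − 183²) = 49660 mm^2
Flow into the rod-end port fills the annular volume.
v = Q / A

v ≈ 109 mm/s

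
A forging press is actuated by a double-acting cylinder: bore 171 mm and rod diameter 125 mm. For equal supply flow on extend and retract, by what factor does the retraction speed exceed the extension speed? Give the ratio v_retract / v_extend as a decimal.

Cap-side area A_cap = π/4 × (171 mm)² = 22970 mm^2
Rod-side annular area A_ann = π/4 × (171² − 125²) = 10690 mm^2
For equal Q, v ∝ 1/A, so v_ret/v_ext = A_cap/A_ann.

v_ret/v_ext ≈ 2.15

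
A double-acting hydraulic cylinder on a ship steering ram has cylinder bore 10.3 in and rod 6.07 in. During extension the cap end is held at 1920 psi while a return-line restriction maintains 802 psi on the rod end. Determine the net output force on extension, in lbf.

F ≈ 1.16e5 lbf

Cap-side area A_cap = π/4 × (10.3 in)² = 83.32 in^2
Rod-side annular area A_ann = π/4 × (10.3² − 6.07²) = 54.38 in^2
Net thrust = P_cap·A_cap − P_rod·A_ann = 1.600e5 lbf − 43620 lbf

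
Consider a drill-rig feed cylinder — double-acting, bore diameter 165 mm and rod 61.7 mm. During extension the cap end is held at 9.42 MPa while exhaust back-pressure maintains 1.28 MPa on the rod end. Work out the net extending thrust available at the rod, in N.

Cap-side area A_cap = π/4 × (165 mm)² = 21380 mm^2
Rod-side annular area A_ann = π/4 × (165² − 61.7²) = 18390 mm^2
Net thrust = P_cap·A_cap − P_rod·A_ann = 2.014e5 N − 23540 N

F ≈ 1.78e5 N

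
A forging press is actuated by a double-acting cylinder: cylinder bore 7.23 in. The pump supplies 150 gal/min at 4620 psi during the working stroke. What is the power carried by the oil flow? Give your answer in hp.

Hydraulic power = P × Q

W ≈ 404 hp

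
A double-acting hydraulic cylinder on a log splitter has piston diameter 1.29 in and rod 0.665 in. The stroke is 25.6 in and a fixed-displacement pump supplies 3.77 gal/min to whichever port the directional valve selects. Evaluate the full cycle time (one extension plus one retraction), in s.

t ≈ 4.00 s

Cap-side area A_cap = π/4 × (1.29 in)² = 1.307 in^2
Rod-side annular area A_ann = π/4 × (1.29² − 0.665²) = 0.9597 in^2
t_ext = A_cap·L/Q = 2.305 s
t_ret = A_ann·L/Q = 1.693 s
t_cycle = t_ext + t_ret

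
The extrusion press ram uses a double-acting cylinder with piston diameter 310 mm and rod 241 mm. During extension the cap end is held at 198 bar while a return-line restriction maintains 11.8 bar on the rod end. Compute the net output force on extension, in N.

Cap-side area A_cap = π/4 × (310 mm)² = 75480 mm^2
Rod-side annular area A_ann = π/4 × (310² − 241²) = 29860 mm^2
Net thrust = P_cap·A_cap − P_rod·A_ann = 1.494e6 N − 35230 N

F ≈ 1.46e6 N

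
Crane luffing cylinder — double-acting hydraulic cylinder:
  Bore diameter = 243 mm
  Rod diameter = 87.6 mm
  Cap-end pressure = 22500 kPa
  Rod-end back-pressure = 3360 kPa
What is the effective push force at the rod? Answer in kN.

Cap-side area A_cap = π/4 × (243 mm)² = 46380 mm^2
Rod-side annular area A_ann = π/4 × (243² − 87.6²) = 40350 mm^2
Net thrust = P_cap·A_cap − P_rod·A_ann = 1043 kN − 135.6 kN

F ≈ 908 kN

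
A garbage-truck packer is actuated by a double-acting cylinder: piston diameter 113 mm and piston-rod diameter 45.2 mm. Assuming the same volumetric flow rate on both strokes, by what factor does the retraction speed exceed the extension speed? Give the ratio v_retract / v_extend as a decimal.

Cap-side area A_cap = π/4 × (113 mm)² = 10030 mm^2
Rod-side annular area A_ann = π/4 × (113² − 45.2²) = 8424 mm^2
For equal Q, v ∝ 1/A, so v_ret/v_ext = A_cap/A_ann.

v_ret/v_ext ≈ 1.19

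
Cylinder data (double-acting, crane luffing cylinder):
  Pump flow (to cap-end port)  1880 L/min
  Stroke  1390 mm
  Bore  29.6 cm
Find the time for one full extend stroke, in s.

t ≈ 3.05 s

Cap-side area A_cap = π/4 × (29.6 cm)² = 688.1 cm^2
Swept volume V = A × L; t = V / Q = A·L / Q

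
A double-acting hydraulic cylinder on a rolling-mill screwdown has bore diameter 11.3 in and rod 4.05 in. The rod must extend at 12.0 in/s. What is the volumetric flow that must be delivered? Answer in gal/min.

Q ≈ 313 gal/min

Cap-side area A_cap = π/4 × (11.3 in)² = 100.3 in^2
Q = A × v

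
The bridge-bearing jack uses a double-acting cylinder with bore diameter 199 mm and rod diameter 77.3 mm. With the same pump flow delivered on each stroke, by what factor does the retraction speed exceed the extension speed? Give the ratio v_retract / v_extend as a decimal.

Cap-side area A_cap = π/4 × (199 mm)² = 31100 mm^2
Rod-side annular area A_ann = π/4 × (199² − 77.3²) = 26410 mm^2
For equal Q, v ∝ 1/A, so v_ret/v_ext = A_cap/A_ann.

v_ret/v_ext ≈ 1.18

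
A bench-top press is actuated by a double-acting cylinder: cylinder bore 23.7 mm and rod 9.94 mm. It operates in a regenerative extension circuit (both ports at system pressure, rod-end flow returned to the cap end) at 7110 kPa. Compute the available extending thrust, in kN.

With equal pressure on both faces, forces on the annular region cancel; the net push is pressure × rod cross-section.
Rod cross-section A_rod = π/4 × (9.94 mm)² = 77.60 mm^2
F = P × A_rod

F ≈ 0.552 kN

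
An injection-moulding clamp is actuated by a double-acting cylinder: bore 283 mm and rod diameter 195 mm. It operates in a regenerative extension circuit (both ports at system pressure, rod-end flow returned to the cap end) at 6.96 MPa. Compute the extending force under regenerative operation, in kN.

F ≈ 208 kN

With equal pressure on both faces, forces on the annular region cancel; the net push is pressure × rod cross-section.
Rod cross-section A_rod = π/4 × (195 mm)² = 29860 mm^2
F = P × A_rod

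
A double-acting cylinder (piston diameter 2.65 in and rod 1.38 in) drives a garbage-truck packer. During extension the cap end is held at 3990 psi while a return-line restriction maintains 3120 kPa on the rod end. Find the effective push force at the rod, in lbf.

Cap-side area A_cap = π/4 × (2.65 in)² = 5.515 in^2
Rod-side annular area A_ann = π/4 × (2.65² − 1.38²) = 4.020 in^2
Net thrust = P_cap·A_cap − P_rod·A_ann = 22010 lbf − 1819 lbf

F ≈ 20200 lbf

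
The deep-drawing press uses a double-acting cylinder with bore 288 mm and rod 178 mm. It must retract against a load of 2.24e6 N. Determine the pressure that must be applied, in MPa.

P ≈ 55.6 MPa

Rod-side annular area A_ann = π/4 × (288² − 178²) = 40260 mm^2
Retraction: pressure acts on the annular area.
P = F / A = 2.24e6 N / A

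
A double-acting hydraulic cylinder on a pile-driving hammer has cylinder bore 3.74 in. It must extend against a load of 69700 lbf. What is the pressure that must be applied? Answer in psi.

Cap-side area A_cap = π/4 × (3.74 in)² = 10.99 in^2
P = F / A = 69700 lbf / A

P ≈ 6340 psi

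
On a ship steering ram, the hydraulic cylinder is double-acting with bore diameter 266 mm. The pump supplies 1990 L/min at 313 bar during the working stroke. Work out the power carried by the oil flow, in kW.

Hydraulic power = P × Q

W ≈ 1040 kW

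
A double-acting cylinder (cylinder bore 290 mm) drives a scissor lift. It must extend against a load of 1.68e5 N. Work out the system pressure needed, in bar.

P ≈ 25.4 bar

Cap-side area A_cap = π/4 × (290 mm)² = 66050 mm^2
P = F / A = 1.68e5 N / A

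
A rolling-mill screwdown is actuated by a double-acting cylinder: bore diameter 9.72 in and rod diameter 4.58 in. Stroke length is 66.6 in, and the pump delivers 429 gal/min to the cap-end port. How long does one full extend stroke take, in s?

Cap-side area A_cap = π/4 × (9.72 in)² = 74.20 in^2
Swept volume V = A × L; t = V / Q = A·L / Q

t ≈ 2.99 s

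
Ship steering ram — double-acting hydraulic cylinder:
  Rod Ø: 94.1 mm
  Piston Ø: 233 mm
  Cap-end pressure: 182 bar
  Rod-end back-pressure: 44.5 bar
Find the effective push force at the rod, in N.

F ≈ 6.17e5 N

Cap-side area A_cap = π/4 × (233 mm)² = 42640 mm^2
Rod-side annular area A_ann = π/4 × (233² − 94.1²) = 35680 mm^2
Net thrust = P_cap·A_cap − P_rod·A_ann = 7.760e5 N − 1.588e5 N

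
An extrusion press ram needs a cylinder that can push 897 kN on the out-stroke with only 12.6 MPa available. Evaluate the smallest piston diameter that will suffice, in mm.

D ≈ 301 mm

Extension force acts on the full piston face: F = P × (π/4)D².
D = √(4F / (πP)) = √(4 × 897 kN / (π × 12.6 MPa))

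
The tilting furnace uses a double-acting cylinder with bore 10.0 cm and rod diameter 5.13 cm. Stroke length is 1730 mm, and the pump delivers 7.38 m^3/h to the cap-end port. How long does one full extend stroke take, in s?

Cap-side area A_cap = π/4 × (10.0 cm)² = 78.54 cm^2
Swept volume V = A × L; t = V / Q = A·L / Q

t ≈ 6.63 s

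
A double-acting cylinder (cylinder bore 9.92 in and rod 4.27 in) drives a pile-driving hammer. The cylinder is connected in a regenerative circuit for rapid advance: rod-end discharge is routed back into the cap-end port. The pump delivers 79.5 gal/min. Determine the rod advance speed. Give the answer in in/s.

v ≈ 21.4 in/s

In regeneration the rod-end outflow joins the pump flow into the cap end, so the net volume the pump must supply per unit advance equals the rod cross-section area.
Rod cross-section A_rod = π/4 × (4.27 in)² = 14.32 in^2
v = Q_pump / A_rod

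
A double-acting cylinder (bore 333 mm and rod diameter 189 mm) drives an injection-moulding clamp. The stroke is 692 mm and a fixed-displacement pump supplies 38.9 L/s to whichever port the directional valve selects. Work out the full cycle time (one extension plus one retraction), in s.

Cap-side area A_cap = π/4 × (333 mm)² = 87090 mm^2
Rod-side annular area A_ann = π/4 × (333² − 189²) = 59040 mm^2
t_ext = A_cap·L/Q = 1.549 s
t_ret = A_ann·L/Q = 1.050 s
t_cycle = t_ext + t_ret

t ≈ 2.60 s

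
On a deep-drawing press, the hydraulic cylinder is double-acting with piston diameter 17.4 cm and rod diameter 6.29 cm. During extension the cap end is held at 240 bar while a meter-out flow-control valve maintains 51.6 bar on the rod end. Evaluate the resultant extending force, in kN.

F ≈ 464 kN

Cap-side area A_cap = π/4 × (17.4 cm)² = 237.8 cm^2
Rod-side annular area A_ann = π/4 × (17.4² − 6.29²) = 206.7 cm^2
Net thrust = P_cap·A_cap − P_rod·A_ann = 570.7 kN − 106.7 kN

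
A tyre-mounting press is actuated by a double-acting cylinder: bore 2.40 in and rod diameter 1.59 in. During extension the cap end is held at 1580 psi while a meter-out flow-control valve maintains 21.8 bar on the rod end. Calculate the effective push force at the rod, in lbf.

F ≈ 6350 lbf

Cap-side area A_cap = π/4 × (2.40 in)² = 4.524 in^2
Rod-side annular area A_ann = π/4 × (2.40² − 1.59²) = 2.538 in^2
Net thrust = P_cap·A_cap − P_rod·A_ann = 7148 lbf − 802.6 lbf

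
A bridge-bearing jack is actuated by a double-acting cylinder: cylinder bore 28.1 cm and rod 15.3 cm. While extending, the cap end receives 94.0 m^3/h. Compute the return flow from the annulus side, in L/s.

Q_out ≈ 18.4 L/s

Cap-side area A_cap = π/4 × (28.1 cm)² = 620.2 cm^2
Rod-side annular area A_ann = π/4 × (28.1² − 15.3²) = 436.3 cm^2
Piston speed v = Q_in/A_cap; rod-end outflow Q_out = v × A_ann = Q_in × A_ann/A_cap.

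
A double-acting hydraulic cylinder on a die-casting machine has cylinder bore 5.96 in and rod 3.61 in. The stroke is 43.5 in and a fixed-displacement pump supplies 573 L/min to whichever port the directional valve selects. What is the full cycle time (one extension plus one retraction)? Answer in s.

t ≈ 3.40 s

Cap-side area A_cap = π/4 × (5.96 in)² = 27.90 in^2
Rod-side annular area A_ann = π/4 × (5.96² − 3.61²) = 17.66 in^2
t_ext = A_cap·L/Q = 2.082 s
t_ret = A_ann·L/Q = 1.318 s
t_cycle = t_ext + t_ret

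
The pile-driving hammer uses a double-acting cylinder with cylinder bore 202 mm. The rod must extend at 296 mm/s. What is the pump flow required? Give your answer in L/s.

Cap-side area A_cap = π/4 × (202 mm)² = 32050 mm^2
Q = A × v

Q ≈ 9.49 L/s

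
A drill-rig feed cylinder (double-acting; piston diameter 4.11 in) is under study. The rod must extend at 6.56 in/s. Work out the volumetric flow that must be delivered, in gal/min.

Cap-side area A_cap = π/4 × (4.11 in)² = 13.27 in^2
Q = A × v

Q ≈ 22.6 gal/min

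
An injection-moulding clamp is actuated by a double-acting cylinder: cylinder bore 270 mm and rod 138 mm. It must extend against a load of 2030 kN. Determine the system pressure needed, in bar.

Cap-side area A_cap = π/4 × (270 mm)² = 57260 mm^2
P = F / A = 2030 kN / A

P ≈ 355 bar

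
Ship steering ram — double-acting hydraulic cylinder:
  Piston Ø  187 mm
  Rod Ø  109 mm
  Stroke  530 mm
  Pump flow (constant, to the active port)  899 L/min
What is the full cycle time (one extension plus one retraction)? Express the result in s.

Cap-side area A_cap = π/4 × (187 mm)² = 27460 mm^2
Rod-side annular area A_ann = π/4 × (187² − 109²) = 18130 mm^2
t_ext = A_cap·L/Q = 0.9715 s
t_ret = A_ann·L/Q = 0.6414 s
t_cycle = t_ext + t_ret

t ≈ 1.61 s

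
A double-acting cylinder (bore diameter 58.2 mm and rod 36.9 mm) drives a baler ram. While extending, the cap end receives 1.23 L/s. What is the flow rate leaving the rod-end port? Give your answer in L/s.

Cap-side area A_cap = π/4 × (58.2 mm)² = 2660 mm^2
Rod-side annular area A_ann = π/4 × (58.2² − 36.9²) = 1591 mm^2
Piston speed v = Q_in/A_cap; rod-end outflow Q_out = v × A_ann = Q_in × A_ann/A_cap.

Q_out ≈ 0.736 L/s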